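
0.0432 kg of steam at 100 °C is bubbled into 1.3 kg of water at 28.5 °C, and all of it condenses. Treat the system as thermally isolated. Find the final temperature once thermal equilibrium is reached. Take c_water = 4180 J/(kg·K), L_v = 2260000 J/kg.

Sum of m c ΔT and latent-heat terms is zero:
steam→water at 100 °C releases m L_v = 0.0432·2260000 = 97632
  condensate cools 100→T: 0.0432·4180·(T − 100) = 180.58(T − 100)
  original water: 5434(T − 28.5)
5614.6 T = 97632 + 18058 + 154869 = 270559
T ≈ 48.19 °C — below 100 °C, confirming all the steam condensed.

T_f ≈ 48.2 °C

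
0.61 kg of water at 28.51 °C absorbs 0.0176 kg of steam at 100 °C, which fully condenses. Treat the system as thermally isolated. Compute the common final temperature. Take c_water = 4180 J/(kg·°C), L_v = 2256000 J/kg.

Heat gained plus heat lost sum to zero:
latent heat released on condensation: 0.0176×2256000 = 39706
  condensate cools 100→T: 0.0176×4180×(T − 100) = 73.57(T − 100)
  original water: 2549.8(T − 28.51)
2623.4 T = 39706 + 7356.8 + 72695 = 119757
T ≈ 45.65 °C — below 100 °C, confirming all the steam condensed.

T_f ≈ 45.7 °C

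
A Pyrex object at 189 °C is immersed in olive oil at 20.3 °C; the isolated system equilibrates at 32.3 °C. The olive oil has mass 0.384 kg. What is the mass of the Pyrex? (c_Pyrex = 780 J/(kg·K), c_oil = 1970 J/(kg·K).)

m ≈ 0.0743 kg

Heat lost by the Pyrex = heat gained by the oil:
m·780·(189 − 32.3) = 0.384·1970·(32.3 − 20.3)
122226 m = 9077.8  ⇒  m ≈ 0.07427 kg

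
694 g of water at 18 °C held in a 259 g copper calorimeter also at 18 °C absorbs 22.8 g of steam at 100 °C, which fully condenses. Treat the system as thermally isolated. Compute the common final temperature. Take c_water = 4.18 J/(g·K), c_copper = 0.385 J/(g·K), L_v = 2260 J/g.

T_f ≈ 37.2 °C

Setting the total heat transfer to zero:
condense steam: −22.8·2260 = −51528; condensed water 100 °C→T: 95.3(T − 100); original water: 2900.9(T − 18); copper cup: 259·0.385·(T − 18) = 99.72(T − 18)
3095.9 T = 51528 + 9530.4 + 54011 = 115070
T ≈ 37.17 °C, under the boiling point, so the assumption holds.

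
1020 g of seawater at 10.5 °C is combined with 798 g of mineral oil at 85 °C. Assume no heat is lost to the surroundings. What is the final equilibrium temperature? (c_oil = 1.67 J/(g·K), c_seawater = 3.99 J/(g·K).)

T_f ≈ 28.9 °C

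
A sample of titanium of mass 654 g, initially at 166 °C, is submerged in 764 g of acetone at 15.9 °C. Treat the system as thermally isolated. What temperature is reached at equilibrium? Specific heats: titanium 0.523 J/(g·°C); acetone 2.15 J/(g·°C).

T_f ≈ 41.8 °C

Setting the total heat transfer to zero:
654·0.523·(T − 166) + 764·2.15·(T − 15.9) = 0
342.04(T − 166) + 1642.6(T − 15.9) = 0
(342.04 + 1642.6) T = 342.04·166 + 1642.6·15.9
T = 82896/1984.6 ≈ 41.77 °C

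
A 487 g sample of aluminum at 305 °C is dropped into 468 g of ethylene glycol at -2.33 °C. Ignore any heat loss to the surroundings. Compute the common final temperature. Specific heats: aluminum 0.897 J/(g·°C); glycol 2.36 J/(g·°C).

Energy conservation, ΣQ = 0:
487·0.897·(T − 305) + 468·2.36·(T − (-2.33)) = 0
(436.84 + 1104.5) T = 436.84·305 + 1104.5·(-2.33)
T = 130662 / 1541.3 = 84.8 °C

T_f ≈ 84.8 °C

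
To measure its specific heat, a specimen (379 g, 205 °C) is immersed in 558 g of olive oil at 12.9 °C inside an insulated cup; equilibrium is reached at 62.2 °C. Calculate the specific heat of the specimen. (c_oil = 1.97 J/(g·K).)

c ≈ 1 J/(g·K)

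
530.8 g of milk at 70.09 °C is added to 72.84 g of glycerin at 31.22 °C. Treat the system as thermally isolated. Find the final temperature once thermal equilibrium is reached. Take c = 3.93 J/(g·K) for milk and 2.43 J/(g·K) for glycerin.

With ΣQ=0 the equilibrium temperature is the m·c-weighted mean:
T_f = (2086·70.09 + 177·31.22) / (2086 + 177)
    = 151737 / 2263 ≈ 67.05 °C

T_f ≈ 67.0 °C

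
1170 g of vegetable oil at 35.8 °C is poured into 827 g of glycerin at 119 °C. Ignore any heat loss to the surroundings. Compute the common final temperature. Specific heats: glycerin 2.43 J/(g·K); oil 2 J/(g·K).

T_f ≈ 74.2 °C

|Q_glycerin| = |Q_oil|:
827×2.43×(119 − T) = 1170×2×(T − 35.8)
2009.6(119 − T) = 2340(T − 35.8)
4349.6 T = 322916  ⇒  T ≈ 74.24 °C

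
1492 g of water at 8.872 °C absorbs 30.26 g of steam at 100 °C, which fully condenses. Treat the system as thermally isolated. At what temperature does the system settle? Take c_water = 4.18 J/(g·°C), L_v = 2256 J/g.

Net heat exchanged in the isolated system is zero:
condense steam: −30.26×2256 = −68267; condensate cools 100→T: 30.26×4.18×(T − 100) = 126.49(T − 100); original water: 6236.6(T − 8.872)
6363 T = 68267 + 12649 + 55331 = 136246
T ≈ 21.41 °C (< 100 °C, so full condensation is consistent).

T_f ≈ 21.4 °C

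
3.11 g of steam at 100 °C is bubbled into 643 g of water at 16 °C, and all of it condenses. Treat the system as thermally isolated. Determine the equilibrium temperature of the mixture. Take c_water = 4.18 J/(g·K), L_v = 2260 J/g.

T_f ≈ 19.0 °C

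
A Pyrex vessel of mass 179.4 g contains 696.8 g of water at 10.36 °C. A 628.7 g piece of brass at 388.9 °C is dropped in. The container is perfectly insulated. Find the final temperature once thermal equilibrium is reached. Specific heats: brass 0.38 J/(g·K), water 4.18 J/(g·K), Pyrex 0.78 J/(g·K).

T_f ≈ 37.8 °C

Conservation of energy gives ΣQ = 0:
628.7·0.38·(T − 388.9) + 696.8·4.18·(T − 10.36) + 179.4·0.78·(T − 10.36) = 0
(238.91 + 2912.6 + 139.93) T = 238.91·388.9 + 2912.6·10.36 + 139.93·10.36
T = 124535/3291.5 ≈ 37.84 °C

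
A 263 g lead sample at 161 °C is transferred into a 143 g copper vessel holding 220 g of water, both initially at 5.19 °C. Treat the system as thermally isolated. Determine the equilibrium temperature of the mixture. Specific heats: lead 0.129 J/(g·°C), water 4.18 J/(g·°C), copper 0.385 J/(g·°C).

T_f ≈ 10.4 °C

Taking heat into each body as positive, Σ m c ΔT = 0:
263*0.129*(T − 161) + 220*4.18*(T − 5.19) + 143*0.385*(T − 5.19) = 0
33.93(T − 161) + 919.6(T − 5.19) + 55.05(T − 5.19) = 0
(33.93 + 919.6 + 55.05) T = 33.93*161 + 919.6*5.19 + 55.05*5.19
T ≈ 10.43 °C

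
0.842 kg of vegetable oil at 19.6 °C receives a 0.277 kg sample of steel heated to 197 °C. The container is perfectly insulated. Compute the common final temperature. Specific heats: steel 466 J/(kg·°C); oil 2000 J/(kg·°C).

Set heat shed by the hot body equal to heat absorbed by the cold body:
0.277×466×(197 − T) = 0.842×2000×(T − 19.6)
129.08(197 − T) = 1684(T − 19.6)
1813.1 T = 58436  ⇒  T ≈ 32.23 °C

T_f ≈ 32.2 °C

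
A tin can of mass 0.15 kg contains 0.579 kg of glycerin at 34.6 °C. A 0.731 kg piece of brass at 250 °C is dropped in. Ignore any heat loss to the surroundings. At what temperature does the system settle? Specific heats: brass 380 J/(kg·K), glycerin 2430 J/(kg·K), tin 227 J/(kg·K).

Heat gained plus heat lost sum to zero:
0.731*380*(T − 250) + 0.579*2430*(T − 34.6) + 0.15*227*(T − 34.6) = 0
277.78(T − 250) + 1407(T − 34.6) + 34.05(T − 34.6) = 0
(277.78 + 1407 + 34.05) T = 277.78*250 + 1407*34.6 + 34.05*34.6
T = 119304/1718.8 ≈ 69.41 °C

T_f ≈ 69.4 °C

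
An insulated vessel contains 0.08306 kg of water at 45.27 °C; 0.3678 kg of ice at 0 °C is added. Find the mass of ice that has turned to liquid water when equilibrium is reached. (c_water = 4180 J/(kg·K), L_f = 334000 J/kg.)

Cooling the water to 0 °C releases 0.08306×4180×45.27 = 15717 J.
Melting all 0.3678 kg of ice would need 0.3678×334000 = 122845 J.
That's not enough to melt it all — equilibrium is at 0 °C with ice remaining.
m_melted×334000 = 15717  ⇒  m_melted ≈ 0.04706 kg.

m_melted ≈ 0.0471 kg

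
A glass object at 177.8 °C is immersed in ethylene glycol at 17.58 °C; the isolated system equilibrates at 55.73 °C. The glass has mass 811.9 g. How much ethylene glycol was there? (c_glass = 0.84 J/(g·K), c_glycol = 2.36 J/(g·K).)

Heat lost by the glass = heat gained by the glycol:
811.9×0.84×(177.8 − 55.73) = m×2.36×(55.73 − 17.58)
90.03 m = 83251  ⇒  m ≈ 924.7 g

m ≈ 925 g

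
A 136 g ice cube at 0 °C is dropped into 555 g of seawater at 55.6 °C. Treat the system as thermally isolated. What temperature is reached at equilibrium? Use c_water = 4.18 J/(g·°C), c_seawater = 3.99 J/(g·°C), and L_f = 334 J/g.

Energy balance with sensible and latent terms:
fusion: m_ice L_f = 136×334 = 45424; meltwater 0→T: 136×4.18×T = 568.48 T; seawater cools: 555×3.99×(T − 55.6) = 2214.5(T − 55.6)
2782.9 T = 123123 − 45424 = 77699
T ≈ 27.92 °C (positive, so assuming full melt was valid).

T_f ≈ 27.9 °C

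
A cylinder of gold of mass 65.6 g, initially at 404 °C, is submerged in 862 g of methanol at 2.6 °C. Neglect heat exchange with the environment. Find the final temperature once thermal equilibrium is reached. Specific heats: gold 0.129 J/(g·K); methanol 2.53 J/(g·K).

T_f ≈ 4.2 °C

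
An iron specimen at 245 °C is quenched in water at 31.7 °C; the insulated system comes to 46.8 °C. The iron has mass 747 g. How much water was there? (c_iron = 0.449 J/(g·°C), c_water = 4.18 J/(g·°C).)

|Q_iron| = |Q_water|:
747×0.449×(245 − 46.8) = m×4.18×(46.8 − 31.7)
63.12 m = 66477  ⇒  m ≈ 1053 g

m ≈ 1050 g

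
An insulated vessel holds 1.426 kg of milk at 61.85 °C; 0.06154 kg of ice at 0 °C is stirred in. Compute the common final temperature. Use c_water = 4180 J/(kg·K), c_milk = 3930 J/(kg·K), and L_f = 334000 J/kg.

Net heat exchanged in the isolated system is zero:
melt ice: 0.06154×334000 = 20554
  meltwater 0→T: 0.06154×4180×T = 257.24 T
  milk: 5604.2(T − 61.85)
5861.4 T = 346619 − 20554 = 326064
T ≈ 55.63 °C — above 0 °C, consistent with complete melting.

T_f ≈ 55.6 °C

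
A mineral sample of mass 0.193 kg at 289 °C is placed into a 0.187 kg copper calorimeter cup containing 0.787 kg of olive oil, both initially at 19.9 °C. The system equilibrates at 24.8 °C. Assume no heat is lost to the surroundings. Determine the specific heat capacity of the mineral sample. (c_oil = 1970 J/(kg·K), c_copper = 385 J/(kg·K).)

Conservation of energy gives ΣQ = 0:
0.193×c×(24.8 − 289) + 0.787×1970×(24.8 − 19.9) + 0.187×385×(24.8 − 19.9) = 0
-50.99 c = -7949.7
c = -7949.7/-50.99 ≈ 155.9 J/(kg·K)

c ≈ 156 J/(kg·K)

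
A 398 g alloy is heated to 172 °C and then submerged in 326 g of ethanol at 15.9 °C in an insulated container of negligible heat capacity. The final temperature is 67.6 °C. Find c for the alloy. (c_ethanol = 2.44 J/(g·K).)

c ≈ 0.99 J/(g·K)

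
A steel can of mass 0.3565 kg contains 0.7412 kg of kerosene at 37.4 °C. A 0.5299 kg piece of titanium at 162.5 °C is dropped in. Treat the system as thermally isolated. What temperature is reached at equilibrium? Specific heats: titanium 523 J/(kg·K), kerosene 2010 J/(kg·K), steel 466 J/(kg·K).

T_f ≈ 55.3 °C

Heat gained plus heat lost sum to zero:
0.5299×523×(T − 162.5) + 0.7412×2010×(T − 37.4) + 0.3565×466×(T − 37.4) = 0
277.14(T − 162.5) + 1489.8(T − 37.4) + 166.13(T − 37.4) = 0
1933.1 T = 106967
T = 106967 / 1933.1 = 55.3 °C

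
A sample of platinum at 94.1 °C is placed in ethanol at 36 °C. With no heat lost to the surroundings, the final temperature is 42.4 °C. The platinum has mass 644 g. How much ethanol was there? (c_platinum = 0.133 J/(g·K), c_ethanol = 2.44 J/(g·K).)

Heat lost by the platinum = heat gained by the ethanol:
644×0.133×(94.1 − 42.4) = m×2.44×(42.4 − 36)
15.62 m = 4428.2  ⇒  m ≈ 283.6 g

m ≈ 284 g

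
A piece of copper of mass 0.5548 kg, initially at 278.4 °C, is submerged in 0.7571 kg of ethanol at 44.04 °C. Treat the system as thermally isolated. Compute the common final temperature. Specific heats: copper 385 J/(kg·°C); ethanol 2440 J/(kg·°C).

T_f ≈ 68.3 °C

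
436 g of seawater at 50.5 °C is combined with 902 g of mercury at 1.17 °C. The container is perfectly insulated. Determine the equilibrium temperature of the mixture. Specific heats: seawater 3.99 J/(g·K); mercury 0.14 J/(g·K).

T_f ≈ 47.2 °C

Heat lost by the seawater equals heat gained by the mercury:
436*3.99*(50.5 − T) = 902*0.14*(T − 1.17)
1739.6(50.5 − T) = 126.28(T − 1.17)
1865.9 T = 88000  ⇒  T ≈ 47.16 °C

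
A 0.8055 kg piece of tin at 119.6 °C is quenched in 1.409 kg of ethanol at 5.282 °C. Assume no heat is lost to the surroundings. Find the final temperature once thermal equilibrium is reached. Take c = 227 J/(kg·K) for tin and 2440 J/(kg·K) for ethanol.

Energy conservation, ΣQ = 0:
0.8055·227·(T − 119.6) + 1.409·2440·(T − 5.282) = 0
182.85(T − 119.6) + 3438(T − 5.282) = 0
3620.8 T = 40028
T ≈ 11.05 °C

T_f ≈ 11.1 °C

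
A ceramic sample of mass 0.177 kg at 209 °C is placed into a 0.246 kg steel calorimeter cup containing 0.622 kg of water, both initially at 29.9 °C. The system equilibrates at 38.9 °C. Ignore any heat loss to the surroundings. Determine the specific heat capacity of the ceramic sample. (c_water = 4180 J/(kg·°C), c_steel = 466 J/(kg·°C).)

c ≈ 811 J/(kg·°C)

Net heat exchanged in the isolated system is zero:
0.177×c×(38.9 − 209) + 0.622×4180×(38.9 − 29.9) + 0.246×466×(38.9 − 29.9) = 0
-30.11 c = -24431
c = -24431/-30.11 ≈ 811.5 J/(kg·°C)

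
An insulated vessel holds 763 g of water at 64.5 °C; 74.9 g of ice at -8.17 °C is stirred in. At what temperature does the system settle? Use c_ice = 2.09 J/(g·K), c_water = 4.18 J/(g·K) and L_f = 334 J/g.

Conservation of energy gives ΣQ = 0:
ice -8.17→0 °C: 74.9×2.09×8.17 = 1278.9
  latent heat to melt: 74.9×334 = 25017
  meltwater 0→T: 74.9×4.18×T = 313.08 T
  water cools: 763×4.18×(T − 64.5) = 3189.3(T − 64.5)
3502.4 T = 205712 − 26296 = 179417
T ≈ 51.23 °C (positive, so assuming full melt was valid).

T_f ≈ 51.2 °C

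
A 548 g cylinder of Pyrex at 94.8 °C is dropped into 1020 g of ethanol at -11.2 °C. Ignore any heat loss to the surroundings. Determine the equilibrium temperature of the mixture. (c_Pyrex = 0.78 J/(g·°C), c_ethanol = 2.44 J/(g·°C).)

T_f ≈ 4.3 °C

T_f is the heat-capacity-weighted average of the initial temperatures:
T_f = (427.44·94.8 + 2488.8·(-11.2)) / (427.44 + 2488.8)
    = 12647 / 2916.2 ≈ 4.34 °C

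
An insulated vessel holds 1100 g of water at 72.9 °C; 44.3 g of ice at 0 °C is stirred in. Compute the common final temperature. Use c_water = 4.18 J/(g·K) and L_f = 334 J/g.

T_f ≈ 67.0 °C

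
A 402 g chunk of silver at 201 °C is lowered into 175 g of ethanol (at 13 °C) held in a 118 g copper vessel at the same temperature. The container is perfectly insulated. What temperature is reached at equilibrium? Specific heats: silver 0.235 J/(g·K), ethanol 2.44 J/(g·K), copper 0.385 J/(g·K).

T_f ≈ 44.3 °C

Let T be the final temperature. ΣQ_i = 0:
402×0.235×(T − 201) + 175×2.44×(T − 13) + 118×0.385×(T − 13) = 0
94.47(T − 201) + 427(T − 13) + 45.43(T − 13) = 0
(94.47 + 427 + 45.43) T = 94.47×201 + 427×13 + 45.43×13
T = 25130 / 566.9 = 44.3 °C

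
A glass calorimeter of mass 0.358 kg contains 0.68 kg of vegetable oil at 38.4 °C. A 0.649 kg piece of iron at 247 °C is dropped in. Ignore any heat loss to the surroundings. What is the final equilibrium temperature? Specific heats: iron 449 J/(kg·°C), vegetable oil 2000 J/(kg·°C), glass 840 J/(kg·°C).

T_f ≈ 69.5 °C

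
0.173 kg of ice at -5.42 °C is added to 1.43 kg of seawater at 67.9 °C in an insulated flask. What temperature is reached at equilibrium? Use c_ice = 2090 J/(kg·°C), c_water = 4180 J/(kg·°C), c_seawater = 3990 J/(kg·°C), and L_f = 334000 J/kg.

T_f ≈ 51.0 °C

Heat gained plus heat lost sum to zero:
warm ice to 0 °C: 0.173×2090×(0 − (-5.42)) = 1959.7; latent heat to melt: 0.173×334000 = 57782; warm the meltwater: 723.14 T; seawater: 5705.7(T − 67.9)
6428.8 T = 387417 − 59742 = 327675
T ≈ 50.97 °C — above 0 °C, consistent with complete melting.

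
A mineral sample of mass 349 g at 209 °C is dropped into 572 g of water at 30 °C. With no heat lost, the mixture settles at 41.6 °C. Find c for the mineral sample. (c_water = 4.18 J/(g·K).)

c ≈ 0.475 J/(g·K)

m_s c (T_s − T_f) = m_water c_water (T_f − T_0):
349×c×(209 − 41.6) = 572×4.18×(41.6 − 30)
58423 c = 27735  ⇒  c ≈ 0.4747 J/(g·K)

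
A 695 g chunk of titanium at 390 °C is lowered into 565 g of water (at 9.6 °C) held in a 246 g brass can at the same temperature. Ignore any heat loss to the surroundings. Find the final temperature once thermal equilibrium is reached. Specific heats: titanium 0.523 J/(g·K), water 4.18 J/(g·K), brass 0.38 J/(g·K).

T_f ≈ 58.7 °C

Taking heat into each body as positive, Σ m c ΔT = 0:
695×0.523×(T − 390) + 565×4.18×(T − 9.6) + 246×0.38×(T − 9.6) = 0
(363.49 + 2361.7 + 93.48) T = 363.49×390 + 2361.7×9.6 + 93.48×9.6
T = 165329 / 2818.7 = 58.7 °C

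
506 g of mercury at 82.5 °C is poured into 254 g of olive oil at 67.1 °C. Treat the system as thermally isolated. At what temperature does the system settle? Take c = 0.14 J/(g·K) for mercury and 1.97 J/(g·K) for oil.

T_f = Σ m_i c_i T_i / Σ m_i c_i:
T_f = (70.84*82.5 + 500.38*67.1) / (70.84 + 500.38)
    = 39420 / 571.22 ≈ 69.01 °C

T_f ≈ 69.0 °C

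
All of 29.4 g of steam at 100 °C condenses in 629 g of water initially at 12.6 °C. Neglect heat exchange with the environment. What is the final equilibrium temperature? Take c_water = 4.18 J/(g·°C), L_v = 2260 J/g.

T_f ≈ 40.6 °C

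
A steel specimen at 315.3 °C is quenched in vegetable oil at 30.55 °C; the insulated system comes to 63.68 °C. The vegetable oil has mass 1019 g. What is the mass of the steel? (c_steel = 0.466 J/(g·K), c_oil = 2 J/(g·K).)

m ≈ 576 g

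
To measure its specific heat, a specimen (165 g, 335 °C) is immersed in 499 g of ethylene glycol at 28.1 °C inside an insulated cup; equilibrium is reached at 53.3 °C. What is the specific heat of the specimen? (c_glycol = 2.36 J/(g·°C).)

m_s c (T_s − T_f) = m_glycol c_glycol (T_f − T_0):
165·c·(335 − 53.3) = 499·2.36·(53.3 − 28.1)
46480 c = 29677  ⇒  c ≈ 0.6385 J/(g·°C)

c ≈ 0.638 J/(g·°C)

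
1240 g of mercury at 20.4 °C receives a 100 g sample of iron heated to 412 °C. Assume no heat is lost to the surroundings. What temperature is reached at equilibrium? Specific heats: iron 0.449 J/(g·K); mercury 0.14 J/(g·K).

Let T be the final temperature. ΣQ_i = 0:
100·0.449·(T − 412) + 1240·0.14·(T − 20.4) = 0
44.9(T − 412) + 173.6(T − 20.4) = 0
(44.9 + 173.6) T = 44.9·412 + 173.6·20.4
T = 22040/218.5 ≈ 100.87 °C

T_f ≈ 100.9 °C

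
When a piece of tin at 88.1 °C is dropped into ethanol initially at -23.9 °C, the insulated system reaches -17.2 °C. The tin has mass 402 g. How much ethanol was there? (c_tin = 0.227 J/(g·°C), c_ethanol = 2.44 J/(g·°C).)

m ≈ 588 g

|Q_tin| = |Q_ethanol|:
402×0.227×(88.1 − -17.2) = m×2.44×(-17.2 − (-23.9))
16.35 m = 9609  ⇒  m ≈ 587.8 g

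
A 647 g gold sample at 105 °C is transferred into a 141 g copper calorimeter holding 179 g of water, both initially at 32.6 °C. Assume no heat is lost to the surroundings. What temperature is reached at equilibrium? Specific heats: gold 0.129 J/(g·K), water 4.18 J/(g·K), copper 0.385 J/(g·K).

T_f ≈ 39.4 °C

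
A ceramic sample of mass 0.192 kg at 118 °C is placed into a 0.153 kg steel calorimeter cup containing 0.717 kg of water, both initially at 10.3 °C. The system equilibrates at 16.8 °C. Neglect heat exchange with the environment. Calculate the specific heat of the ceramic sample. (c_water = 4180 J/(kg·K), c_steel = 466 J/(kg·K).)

Net heat exchanged in the isolated system is zero:
0.192·c·(16.8 − 118) + 0.717·4180·(16.8 − 10.3) + 0.153·466·(16.8 − 10.3) = 0
-19.43 c = -19944
c = -19944/-19.43 ≈ 1026 J/(kg·K)

c ≈ 1030 J/(kg·K)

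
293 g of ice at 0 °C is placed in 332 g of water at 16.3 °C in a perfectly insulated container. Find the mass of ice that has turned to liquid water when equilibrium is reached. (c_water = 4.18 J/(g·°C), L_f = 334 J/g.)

m_melted ≈ 67.7 g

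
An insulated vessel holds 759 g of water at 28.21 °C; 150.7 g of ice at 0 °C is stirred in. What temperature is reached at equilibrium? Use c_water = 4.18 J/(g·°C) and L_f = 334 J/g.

Setting the total heat transfer to zero:
fusion: m_ice L_f = 150.7·334 = 50334; meltwater 0→T: 150.7·4.18·T = 629.93 T; water: 3172.6(T − 28.21)
3802.5 T = 89500 − 50334 = 39166
T ≈ 10.30 °C — above 0 °C, consistent with complete melting.

T_f ≈ 10.3 °C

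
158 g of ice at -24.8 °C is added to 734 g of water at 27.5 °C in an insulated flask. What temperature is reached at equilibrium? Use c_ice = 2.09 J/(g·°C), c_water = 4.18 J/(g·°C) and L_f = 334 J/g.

T_f ≈ 6.3 °C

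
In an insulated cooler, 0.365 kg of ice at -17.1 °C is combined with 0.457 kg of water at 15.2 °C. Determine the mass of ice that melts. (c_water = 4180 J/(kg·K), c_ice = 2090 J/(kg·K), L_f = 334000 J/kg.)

m_melted ≈ 0.0479 kg

Water can give up m c ΔT = 0.457·4180·15.2 = 29036 J before reaching 0 °C.
Warming the ice to 0 °C takes 0.365·2090·17.1 = 13045 J, leaving 15991 J for melting.
To melt every bit of ice: 0.365·334000 = 121910 J.
15991 J < 121910 J, so only part of the ice melts and the system sits at 0 °C.
m_melt = 15991 / L_f = 0.04788 kg.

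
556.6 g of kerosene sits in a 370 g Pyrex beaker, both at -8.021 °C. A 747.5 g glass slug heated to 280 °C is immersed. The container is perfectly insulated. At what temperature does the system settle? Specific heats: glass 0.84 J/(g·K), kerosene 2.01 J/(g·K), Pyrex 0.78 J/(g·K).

T_f ≈ 80.8 °C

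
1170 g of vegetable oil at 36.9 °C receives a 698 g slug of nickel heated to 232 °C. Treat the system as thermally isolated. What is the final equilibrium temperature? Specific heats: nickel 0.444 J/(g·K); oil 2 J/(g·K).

T_f ≈ 59.7 °C

Setting the total heat transfer to zero:
698*0.444*(T − 232) + 1170*2*(T − 36.9) = 0
(309.91 + 2340) T = 309.91*232 + 2340*36.9
T ≈ 59.72 °C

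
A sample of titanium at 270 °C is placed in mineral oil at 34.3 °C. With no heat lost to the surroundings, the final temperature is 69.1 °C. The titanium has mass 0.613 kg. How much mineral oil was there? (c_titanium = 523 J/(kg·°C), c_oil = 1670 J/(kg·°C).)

m ≈ 1.11 kg

Energy conservation, ΣQ = 0:
0.613×523×(69.1 − 270) + m×1670×(69.1 − 34.3) = 0
58116 m = 64408
m = 64408/58116 ≈ 1.108 kg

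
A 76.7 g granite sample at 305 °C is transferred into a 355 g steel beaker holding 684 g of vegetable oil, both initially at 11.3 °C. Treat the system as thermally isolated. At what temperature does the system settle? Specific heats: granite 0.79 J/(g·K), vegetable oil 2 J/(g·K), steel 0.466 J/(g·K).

T_f = Σ m_i c_i T_i / Σ m_i c_i:
T_f = (60.59×305 + 1368×11.3 + 165.43×11.3) / (60.59 + 1368 + 165.43)
    = 35809 / 1594 ≈ 22.46 °C

T_f ≈ 22.5 °C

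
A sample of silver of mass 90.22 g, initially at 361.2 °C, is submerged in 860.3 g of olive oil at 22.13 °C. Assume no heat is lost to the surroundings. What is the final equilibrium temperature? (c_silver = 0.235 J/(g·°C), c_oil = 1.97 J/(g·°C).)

Taking heat into each body as positive, Σ m c ΔT = 0:
90.22·0.235·(T − 361.2) + 860.3·1.97·(T − 22.13) = 0
21.2(T − 361.2) + 1694.8(T − 22.13) = 0
(21.2 + 1694.8) T = 21.2·361.2 + 1694.8·22.13
T = 45164 / 1716 = 26.3 °C

T_f ≈ 26.3 °C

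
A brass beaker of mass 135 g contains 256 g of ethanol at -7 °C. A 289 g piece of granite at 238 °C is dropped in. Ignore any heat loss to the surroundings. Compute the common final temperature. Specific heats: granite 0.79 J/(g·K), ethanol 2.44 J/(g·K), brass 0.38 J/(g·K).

T_f ≈ 54.9 °C

Taking heat into each body as positive, Σ m c ΔT = 0:
289*0.79*(T − 238) + 256*2.44*(T − (-7)) + 135*0.38*(T − (-7)) = 0
228.31(T − 238) + 624.64(T − (-7)) + 51.3(T − (-7)) = 0
(228.31 + 624.64 + 51.3) T = 228.31*238 + 624.64*(-7) + 51.3*(-7)
T = 49606 / 904.25 = 54.9 °C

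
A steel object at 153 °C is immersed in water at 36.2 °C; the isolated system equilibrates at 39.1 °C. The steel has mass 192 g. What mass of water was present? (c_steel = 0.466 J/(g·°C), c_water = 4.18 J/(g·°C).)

m ≈ 841 g

|Q_steel| = |Q_water|:
192·0.466·(153 − 39.1) = m·4.18·(39.1 − 36.2)
12.12 m = 10191  ⇒  m ≈ 840.7 g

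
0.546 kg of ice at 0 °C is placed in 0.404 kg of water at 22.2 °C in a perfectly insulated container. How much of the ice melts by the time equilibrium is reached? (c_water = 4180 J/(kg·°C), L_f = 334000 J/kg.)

m_melted ≈ 0.112 kg

Heat available from the water dropping to 0 °C: 0.404·4180·22.2 = 37490 J.
Melting all 0.546 kg of ice would need 0.546·334000 = 182364 J.
Since 37490 < 182364 J, not all the ice melts; equilibrium is at 0 °C.
Mass melted = 37490/334000 ≈ 0.1122 kg.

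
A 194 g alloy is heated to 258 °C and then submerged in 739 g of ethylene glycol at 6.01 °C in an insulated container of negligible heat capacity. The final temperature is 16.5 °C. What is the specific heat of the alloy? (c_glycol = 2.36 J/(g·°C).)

Taking heat into each body as positive, Σ m c ΔT = 0:
194·c·(16.5 − 258) + 739·2.36·(16.5 − 6.01) = 0
-46851 c = -18295
c = -18295/-46851 ≈ 0.3905 J/(g·°C)

c ≈ 0.39 J/(g·°C)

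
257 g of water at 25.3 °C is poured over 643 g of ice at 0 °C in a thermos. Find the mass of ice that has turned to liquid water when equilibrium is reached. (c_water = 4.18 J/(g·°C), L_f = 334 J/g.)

Heat available from the water dropping to 0 °C: 257×4.18×25.3 = 27179 J.
To melt every bit of ice: 643×334 = 214762 J.
27179 J < 214762 J, so only part of the ice melts and the system sits at 0 °C.
Mass melted = 27179/334 ≈ 81.37 g.

m_melted ≈ 81.4 g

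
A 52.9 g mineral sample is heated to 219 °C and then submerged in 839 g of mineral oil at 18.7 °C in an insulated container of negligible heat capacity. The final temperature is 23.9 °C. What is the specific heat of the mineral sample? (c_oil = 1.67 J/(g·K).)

c ≈ 0.706 J/(g·K)

Net heat exchanged in the isolated system is zero:
52.9·c·(23.9 − 219) + 839·1.67·(23.9 − 18.7) = 0
-10321 c = -7285.9
c = -7285.9/-10321 ≈ 0.7059 J/(g·K)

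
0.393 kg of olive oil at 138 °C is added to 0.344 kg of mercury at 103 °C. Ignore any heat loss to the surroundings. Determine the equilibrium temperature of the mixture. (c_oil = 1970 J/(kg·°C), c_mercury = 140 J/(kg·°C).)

Let T be the final temperature. ΣQ_i = 0:
0.393·1970·(T − 138) + 0.344·140·(T − 103) = 0
774.21(T − 138) + 48.16(T − 103) = 0
822.37 T = 111801
T = 111801/822.37 ≈ 135.95 °C

T_f ≈ 136.0 °C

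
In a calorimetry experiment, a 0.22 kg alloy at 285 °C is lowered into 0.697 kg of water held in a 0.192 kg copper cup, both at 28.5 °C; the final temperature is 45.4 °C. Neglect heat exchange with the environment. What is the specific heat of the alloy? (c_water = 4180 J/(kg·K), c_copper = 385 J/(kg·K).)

Let T be the final temperature. ΣQ_i = 0:
0.22·c·(45.4 − 285) + 0.697·4180·(45.4 − 28.5) + 0.192·385·(45.4 − 28.5) = 0
-52.71 c = -50487
c = -50487/-52.71 ≈ 957.8 J/(kg·K)

c ≈ 958 J/(kg·K)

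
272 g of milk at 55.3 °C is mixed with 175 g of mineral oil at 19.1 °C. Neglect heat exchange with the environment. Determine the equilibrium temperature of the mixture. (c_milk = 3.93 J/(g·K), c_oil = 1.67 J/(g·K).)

Set heat shed by the hot body equal to heat absorbed by the cold body:
272×3.93×(55.3 − T) = 175×1.67×(T − 19.1)
1069(55.3 − T) = 292.25(T − 19.1)
1361.2 T = 64695  ⇒  T ≈ 47.53 °C

T_f ≈ 47.5 °C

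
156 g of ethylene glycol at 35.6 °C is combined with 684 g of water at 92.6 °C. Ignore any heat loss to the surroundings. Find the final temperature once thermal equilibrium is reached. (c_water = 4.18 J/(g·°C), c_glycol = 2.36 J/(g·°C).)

T_f ≈ 86.1 °C

Taking heat into each body as positive, Σ m c ΔT = 0:
684*4.18*(T − 92.6) + 156*2.36*(T − 35.6) = 0
3227.3 T = 277861
T ≈ 86.10 °C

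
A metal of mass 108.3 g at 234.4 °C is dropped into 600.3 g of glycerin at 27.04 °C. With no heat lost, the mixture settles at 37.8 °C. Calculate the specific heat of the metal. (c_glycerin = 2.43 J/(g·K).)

c ≈ 0.737 J/(g·K)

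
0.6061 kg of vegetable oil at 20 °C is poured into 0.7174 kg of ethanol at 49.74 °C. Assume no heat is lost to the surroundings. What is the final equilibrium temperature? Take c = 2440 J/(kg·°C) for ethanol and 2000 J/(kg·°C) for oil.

|Q_ethanol| = |Q_oil|:
0.7174×2440×(49.74 − T) = 0.6061×2000×(T − 20)
1750.5(49.74 − T) = 1212.2(T − 20)
2962.7 T = 111312  ⇒  T ≈ 37.57 °C

T_f ≈ 37.6 °C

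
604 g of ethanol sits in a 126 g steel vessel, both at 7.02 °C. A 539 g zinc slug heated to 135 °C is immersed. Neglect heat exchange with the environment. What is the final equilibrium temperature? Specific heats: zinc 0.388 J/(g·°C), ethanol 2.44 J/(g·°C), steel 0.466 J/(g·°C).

T_f ≈ 22.4 °C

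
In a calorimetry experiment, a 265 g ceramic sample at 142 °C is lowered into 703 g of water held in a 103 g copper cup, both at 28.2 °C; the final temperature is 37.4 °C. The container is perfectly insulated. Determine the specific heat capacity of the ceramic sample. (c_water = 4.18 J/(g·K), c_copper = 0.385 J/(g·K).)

c ≈ 0.988 J/(g·K)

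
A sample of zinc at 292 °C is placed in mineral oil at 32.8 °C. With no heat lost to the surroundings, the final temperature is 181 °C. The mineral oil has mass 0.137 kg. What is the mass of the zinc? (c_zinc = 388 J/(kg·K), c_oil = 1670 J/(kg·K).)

m ≈ 0.787 kg

Heat lost by the zinc = heat gained by the oil:
m·388·(292 − 181) = 0.137·1670·(181 − 32.8)
43068 m = 33907  ⇒  m ≈ 0.7873 kg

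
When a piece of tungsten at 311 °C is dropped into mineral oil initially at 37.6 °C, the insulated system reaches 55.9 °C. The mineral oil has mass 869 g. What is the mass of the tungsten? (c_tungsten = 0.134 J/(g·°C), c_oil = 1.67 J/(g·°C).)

m ≈ 777 g

Heat lost by the tungsten = heat gained by the oil:
m·0.134·(311 − 55.9) = 869·1.67·(55.9 − 37.6)
34.18 m = 26558  ⇒  m ≈ 776.9 g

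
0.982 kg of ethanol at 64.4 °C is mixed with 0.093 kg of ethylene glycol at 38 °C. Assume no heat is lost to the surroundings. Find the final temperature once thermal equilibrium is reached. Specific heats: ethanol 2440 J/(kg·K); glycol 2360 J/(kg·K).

T_f ≈ 62.2 °C

|Q_ethanol| = |Q_glycol|:
0.982*2440*(64.4 − T) = 0.093*2360*(T − 38)
2396.1(64.4 − T) = 219.48(T − 38)
2615.6 T = 162648  ⇒  T ≈ 62.18 °C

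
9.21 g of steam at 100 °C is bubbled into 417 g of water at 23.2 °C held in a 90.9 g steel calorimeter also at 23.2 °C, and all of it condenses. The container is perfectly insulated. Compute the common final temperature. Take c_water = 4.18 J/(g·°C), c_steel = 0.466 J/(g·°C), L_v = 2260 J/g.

T_f ≈ 36.2 °C

Net heat exchanged in the isolated system is zero:
steam→water at 100 °C releases m L_v = 9.21·2260 = 20815
  condensate cools 100→T: 9.21·4.18·(T − 100) = 38.5(T − 100)
  original water: 1743.1(T − 23.2)
  cup: 42.36(T − 23.2)
1823.9 T = 20815 + 3849.8 + 41422 = 66086
T ≈ 36.23 °C — below 100 °C, confirming all the steam condensed.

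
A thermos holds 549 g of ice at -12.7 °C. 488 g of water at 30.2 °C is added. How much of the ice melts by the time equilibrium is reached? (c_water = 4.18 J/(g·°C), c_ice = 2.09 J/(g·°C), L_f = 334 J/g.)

m_melted ≈ 141 g

Cooling the water to 0 °C releases 488·4.18·30.2 = 61603 J.
Of that, 549·2.09·12.7 = 14572 J goes to bring the ice to 0 °C, leaving 47031 J.
To melt every bit of ice: 549·334 = 183366 J.
Since 47031 < 183366 J, not all the ice melts; equilibrium is at 0 °C.
Mass melted = 47031/334 ≈ 140.8 g.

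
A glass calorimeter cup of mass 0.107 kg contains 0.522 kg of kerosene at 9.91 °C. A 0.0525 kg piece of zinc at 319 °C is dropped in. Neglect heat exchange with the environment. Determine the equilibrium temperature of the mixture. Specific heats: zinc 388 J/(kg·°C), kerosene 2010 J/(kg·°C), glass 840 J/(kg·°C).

T_f ≈ 15.3 °C

Setting the total heat transfer to zero:
0.0525·388·(T − 319) + 0.522·2010·(T − 9.91) + 0.107·840·(T − 9.91) = 0
20.37(T − 319) + 1049.2(T − 9.91) + 89.88(T − 9.91) = 0
(20.37 + 1049.2 + 89.88) T = 20.37·319 + 1049.2·9.91 + 89.88·9.91
T ≈ 15.34 °C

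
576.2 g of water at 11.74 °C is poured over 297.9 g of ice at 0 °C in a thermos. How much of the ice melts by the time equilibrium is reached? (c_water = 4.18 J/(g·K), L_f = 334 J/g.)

m_melted ≈ 84.7 g

Water can give up m c ΔT = 576.2×4.18×11.74 = 28276 J before reaching 0 °C.
Fully melting the ice requires m_ice L_f = 297.9×334 = 99499 J.
That's not enough to melt it all — equilibrium is at 0 °C with ice remaining.
m_melted×334 = 28276  ⇒  m_melted ≈ 84.66 g.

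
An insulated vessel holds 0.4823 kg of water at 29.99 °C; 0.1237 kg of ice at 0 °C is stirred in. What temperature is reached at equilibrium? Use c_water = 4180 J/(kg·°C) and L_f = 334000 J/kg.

Heat gained plus heat lost sum to zero:
melt ice: 0.1237×334000 = 41316
  meltwater 0→T: 0.1237×4180×T = 517.07 T
  water cools: 0.4823×4180×(T − 29.99) = 2016(T − 29.99)
2533.1 T = 60460 − 41316 = 19144
T ≈ 7.56 °C (positive, so assuming full melt was valid).

T_f ≈ 7.6 °C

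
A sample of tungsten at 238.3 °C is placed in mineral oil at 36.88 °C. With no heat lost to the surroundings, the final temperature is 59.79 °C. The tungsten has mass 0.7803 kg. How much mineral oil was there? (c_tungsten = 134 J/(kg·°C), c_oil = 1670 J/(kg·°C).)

m ≈ 0.488 kg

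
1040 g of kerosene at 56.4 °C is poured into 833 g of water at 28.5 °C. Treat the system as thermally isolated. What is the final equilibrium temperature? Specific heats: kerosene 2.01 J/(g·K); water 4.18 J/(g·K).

With ΣQ=0 the equilibrium temperature is the m·c-weighted mean:
T_f = (2090.4*56.4 + 3481.9*28.5) / (2090.4 + 3481.9)
    = 217134 / 5572.3 ≈ 38.97 °C

T_f ≈ 39.0 °C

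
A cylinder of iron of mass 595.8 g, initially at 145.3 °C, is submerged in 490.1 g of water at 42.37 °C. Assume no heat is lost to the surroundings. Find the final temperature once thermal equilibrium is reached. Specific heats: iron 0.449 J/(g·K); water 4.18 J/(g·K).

Taking heat into each body as positive, Σ m c ΔT = 0:
595.8*0.449*(T − 145.3) + 490.1*4.18*(T − 42.37) = 0
267.51(T − 145.3) + 2048.6(T − 42.37) = 0
(267.51 + 2048.6) T = 267.51*145.3 + 2048.6*42.37
T ≈ 54.26 °C

T_f ≈ 54.3 °C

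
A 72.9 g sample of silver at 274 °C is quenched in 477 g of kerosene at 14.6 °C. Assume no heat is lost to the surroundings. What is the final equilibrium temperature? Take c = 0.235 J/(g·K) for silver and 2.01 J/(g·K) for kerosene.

Heat gained plus heat lost sum to zero:
72.9·0.235·(T − 274) + 477·2.01·(T − 14.6) = 0
17.13(T − 274) + 958.77(T − 14.6) = 0
(17.13 + 958.77) T = 17.13·274 + 958.77·14.6
T ≈ 19.15 °C

T_f ≈ 19.2 °C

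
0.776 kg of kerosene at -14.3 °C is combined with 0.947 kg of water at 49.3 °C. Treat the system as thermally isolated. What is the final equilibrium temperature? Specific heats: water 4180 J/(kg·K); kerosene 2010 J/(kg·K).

T_f is the heat-capacity-weighted average of the initial temperatures:
T_f = (3958.5*49.3 + 1559.8*(-14.3)) / (3958.5 + 1559.8)
    = 172848 / 5518.2 ≈ 31.32 °C

T_f ≈ 31.3 °C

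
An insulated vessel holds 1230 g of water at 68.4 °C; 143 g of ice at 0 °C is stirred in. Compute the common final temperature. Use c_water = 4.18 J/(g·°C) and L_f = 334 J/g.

Taking heat into each body as positive, Σ m c ΔT = 0:
fusion: m_ice L_f = 143·334 = 47762
  warm the meltwater: 597.74 T
  water cools: 1230·4.18·(T − 68.4) = 5141.4(T − 68.4)
5739.1 T = 351672 − 47762 = 303910
T ≈ 52.95 °C (positive, so assuming full melt was valid).

T_f ≈ 53.0 °C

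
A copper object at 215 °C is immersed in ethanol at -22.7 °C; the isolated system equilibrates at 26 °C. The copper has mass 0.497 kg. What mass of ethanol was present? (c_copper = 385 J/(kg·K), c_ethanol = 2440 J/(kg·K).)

m ≈ 0.304 kg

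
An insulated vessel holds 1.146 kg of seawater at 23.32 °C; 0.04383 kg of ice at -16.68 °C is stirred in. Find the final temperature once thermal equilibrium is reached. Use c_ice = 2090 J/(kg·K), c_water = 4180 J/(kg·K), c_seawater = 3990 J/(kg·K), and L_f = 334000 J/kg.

T_f ≈ 19.0 °C

Energy conservation, ΣQ = 0:
ice -16.68→0 °C: 0.04383·2090·16.68 = 1528
  latent heat to melt: 0.04383·334000 = 14639
  meltwater 0→T: 0.04383·4180·T = 183.21 T
  seawater cools: 1.146·3990·(T − 23.32) = 4572.5(T − 23.32)
4755.7 T = 106632 − 16167 = 90464
T ≈ 19.02 °C (positive, so assuming full melt was valid).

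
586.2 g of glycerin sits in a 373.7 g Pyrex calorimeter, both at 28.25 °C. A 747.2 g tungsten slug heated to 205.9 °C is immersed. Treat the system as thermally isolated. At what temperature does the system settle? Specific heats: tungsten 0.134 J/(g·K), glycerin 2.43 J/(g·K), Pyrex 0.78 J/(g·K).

T_f ≈ 38.0 °C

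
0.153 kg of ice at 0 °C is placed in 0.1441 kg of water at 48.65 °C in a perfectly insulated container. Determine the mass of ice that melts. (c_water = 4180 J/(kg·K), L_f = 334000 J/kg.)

m_melted ≈ 0.0877 kg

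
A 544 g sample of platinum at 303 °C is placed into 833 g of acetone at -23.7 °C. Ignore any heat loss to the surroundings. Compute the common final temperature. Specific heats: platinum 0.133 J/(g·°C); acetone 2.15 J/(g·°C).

T_f ≈ -11.0 °C

Energy conservation, ΣQ = 0:
544·0.133·(T − 303) + 833·2.15·(T − (-23.7)) = 0
72.35(T − 303) + 1790.9(T − (-23.7)) = 0
(72.35 + 1790.9) T = 72.35·303 + 1790.9·(-23.7)
T ≈ -11.01 °C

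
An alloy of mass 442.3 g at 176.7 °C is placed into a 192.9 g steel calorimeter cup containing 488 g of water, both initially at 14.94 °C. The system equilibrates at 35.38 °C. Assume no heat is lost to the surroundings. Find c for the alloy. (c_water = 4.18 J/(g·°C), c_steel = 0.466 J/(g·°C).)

c ≈ 0.696 J/(g·°C)

Setting the total heat transfer to zero:
442.3×c×(35.38 − 176.7) + 488×4.18×(35.38 − 14.94) + 192.9×0.466×(35.38 − 14.94) = 0
-62506 c = -43532
c = -43532/-62506 ≈ 0.6964 J/(g·°C)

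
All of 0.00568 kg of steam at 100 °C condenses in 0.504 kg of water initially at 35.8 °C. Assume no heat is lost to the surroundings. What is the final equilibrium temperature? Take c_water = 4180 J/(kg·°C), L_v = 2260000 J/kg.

Heat gained plus heat lost sum to zero:
condense steam: −0.00568·2260000 = −12837; condensed water 100 °C→T: 23.74(T − 100); original water: 2106.7(T − 35.8)
2130.5 T = 12837 + 2374.2 + 75421 = 90632
T ≈ 42.54 °C (< 100 °C, so full condensation is consistent).

T_f ≈ 42.5 °C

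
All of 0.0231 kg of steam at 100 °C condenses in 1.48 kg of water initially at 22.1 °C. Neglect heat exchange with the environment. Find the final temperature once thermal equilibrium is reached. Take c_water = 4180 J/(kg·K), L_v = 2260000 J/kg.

Setting the total heat transfer to zero:
condense steam: −0.0231×2260000 = −52206
  condensed water 100 °C→T: 96.56(T − 100)
  water warms: 1.48×4180×(T − 22.1) = 6186.4(T − 22.1)
6283 T = 52206 + 9655.8 + 136719 = 198581
T ≈ 31.61 °C (< 100 °C, so full condensation is consistent).

T_f ≈ 31.6 °C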